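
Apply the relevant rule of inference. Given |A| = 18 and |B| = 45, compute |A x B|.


The Cartesian product A x B contains all ordered pairs (a, b).
|A x B| = |A| * |B| = 18 * 45 = 810

810


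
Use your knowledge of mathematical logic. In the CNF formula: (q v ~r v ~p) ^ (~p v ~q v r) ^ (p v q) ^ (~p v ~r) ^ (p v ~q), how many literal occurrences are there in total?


Counting literals in each clause:
Clause 1: 3 literal(s)
Clause 2: 3 literal(s)
Clause 3: 2 literal(s)
Clause 4: 2 literal(s)
Clause 5: 2 literal(s)
Total = 12

12


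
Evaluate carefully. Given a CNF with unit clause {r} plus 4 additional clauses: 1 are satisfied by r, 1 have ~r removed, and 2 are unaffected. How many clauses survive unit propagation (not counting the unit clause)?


Satisfied (removed): 1
Shortened (remain): 1
Unchanged (remain): 2
Remaining = 1 + 2 = 3

3


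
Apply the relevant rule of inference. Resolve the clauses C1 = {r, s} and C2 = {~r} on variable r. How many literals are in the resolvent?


Remove r from C1 and ~r from C2.
C1 remainder: {s}
C2 remainder: {}
Union (resolvent): {s}
Resolvent has 1 literal(s).

1


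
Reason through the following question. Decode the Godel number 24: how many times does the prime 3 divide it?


Factorize 24 by dividing by 3 repeatedly.
Division steps: 3 divides 24 exactly 1 time(s).
Exponent of 3 = 1

1


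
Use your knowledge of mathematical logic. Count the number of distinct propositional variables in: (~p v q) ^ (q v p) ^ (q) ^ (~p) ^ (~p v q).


Identify each variable that appears in the formula.
Variables found: p, q
Count = 2

2


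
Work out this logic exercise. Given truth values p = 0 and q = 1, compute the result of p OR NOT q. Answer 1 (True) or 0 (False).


p = 0, q = 1
Operation: p OR NOT q
Evaluate: 0 OR NOT 1 = 0

0


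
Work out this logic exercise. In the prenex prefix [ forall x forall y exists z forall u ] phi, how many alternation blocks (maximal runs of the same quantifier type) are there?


Quantifier-type sequence: A A E A  (A=forall, E=exists)
Group into maximal same-type runs:
  Ax2 | Ex1 | Ax1
Number of blocks = 3

3


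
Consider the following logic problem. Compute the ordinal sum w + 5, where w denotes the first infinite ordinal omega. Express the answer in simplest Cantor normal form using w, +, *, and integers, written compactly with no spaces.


Compute w + 5.
Ordinal + is associative but NOT commutative; for finite n>0, n + w = w but w + n stays w+n.
w + 5 is already in normal form (a successor ordinal beyond w).
Result = w+5

w+5


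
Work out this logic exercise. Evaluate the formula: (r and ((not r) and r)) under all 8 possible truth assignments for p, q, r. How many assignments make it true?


Check all 8 assignments:
p=0, q=0, r=0: 0
p=0, q=0, r=1: 0
p=0, q=1, r=0: 0
p=0, q=1, r=1: 0
p=1, q=0, r=0: 0
p=1, q=0, r=1: 0
p=1, q=1, r=0: 0
p=1, q=1, r=1: 0
Count of True = 0

0


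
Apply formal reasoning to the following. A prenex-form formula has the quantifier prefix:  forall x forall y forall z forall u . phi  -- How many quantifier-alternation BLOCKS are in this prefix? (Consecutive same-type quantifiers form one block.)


Quantifier-type sequence: A A A A  (A=forall, E=exists)
Group into maximal same-type runs:
  Ax4
Number of blocks = 1

1


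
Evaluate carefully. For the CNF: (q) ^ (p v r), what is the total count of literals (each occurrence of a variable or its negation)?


Counting literals in each clause:
Clause 1: 1 literal(s)
Clause 2: 2 literal(s)
Total = 3

3


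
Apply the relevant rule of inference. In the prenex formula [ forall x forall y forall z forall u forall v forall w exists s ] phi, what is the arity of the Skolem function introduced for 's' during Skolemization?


Quantifier prefix: forall x forall y forall z forall u forall v forall w exists s
's' is existentially quantified at position 7.
Universal variables preceding it: x, y, z, u, v, w
Skolem function arity = 6

6


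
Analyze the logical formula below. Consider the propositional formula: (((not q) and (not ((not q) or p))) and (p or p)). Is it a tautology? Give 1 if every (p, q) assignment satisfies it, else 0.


Check all 4 assignments:
p=0, q=0: 0
p=0, q=1: 0
p=1, q=0: 0
p=1, q=1: 0
Satisfying count = 0/4.
Tautology iff count = 4: no.

0


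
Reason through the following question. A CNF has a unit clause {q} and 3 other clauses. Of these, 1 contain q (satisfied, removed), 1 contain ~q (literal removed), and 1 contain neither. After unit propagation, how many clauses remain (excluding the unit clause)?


Satisfied (removed): 1
Shortened (remain): 1
Unchanged (remain): 1
Remaining = 1 + 1 = 2

2


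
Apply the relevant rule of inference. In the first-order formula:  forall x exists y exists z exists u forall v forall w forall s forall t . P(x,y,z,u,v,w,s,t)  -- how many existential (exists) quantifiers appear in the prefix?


Quantifier prefix: forall x exists y exists z exists u forall v forall w forall s forall t
Mark each quantifier type:
  U E E E U U U U
Universal count = 5, Existential count = 3
Asked for existential (exists) quantifiers: 3

3


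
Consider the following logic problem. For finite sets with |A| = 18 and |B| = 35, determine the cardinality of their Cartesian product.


The Cartesian product A x B contains all ordered pairs (a, b).
|A x B| = |A| * |B| = 18 * 35 = 630

630


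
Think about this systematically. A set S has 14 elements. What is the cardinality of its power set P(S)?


The power set of a set with n elements has 2^n elements.
|P(S)| = 2^14 = 16384

16384


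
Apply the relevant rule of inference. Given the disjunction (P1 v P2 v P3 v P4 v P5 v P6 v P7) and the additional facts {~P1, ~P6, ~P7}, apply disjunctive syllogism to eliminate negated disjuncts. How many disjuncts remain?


Original disjuncts (7): P1, P2, P3, P4, P5, P6, P7
Negated (eliminate): ~P1, ~P6, ~P7
Remaining disjuncts: P2, P3, P4, P5
Count = 7 - 3 = 4

4


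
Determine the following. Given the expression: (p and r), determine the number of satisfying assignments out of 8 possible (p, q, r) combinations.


Check all 8 assignments:
p=0, q=0, r=0: 0
p=0, q=0, r=1: 0
p=0, q=1, r=0: 0
p=0, q=1, r=1: 0
p=1, q=0, r=0: 0
p=1, q=0, r=1: 1
p=1, q=1, r=0: 0
p=1, q=1, r=1: 1
Count of True = 2

2


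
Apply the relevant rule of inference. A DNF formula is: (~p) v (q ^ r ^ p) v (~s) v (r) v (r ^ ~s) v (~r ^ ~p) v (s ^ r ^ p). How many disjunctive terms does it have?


A DNF formula is a disjunction of terms (conjunctions).
Terms are separated by v.
Counting the disjuncts: 7 terms.

7


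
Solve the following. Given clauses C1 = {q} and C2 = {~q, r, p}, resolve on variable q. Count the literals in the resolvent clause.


Remove q from C1 and ~q from C2.
C1 remainder: {}
C2 remainder: {r, p}
Union (resolvent): {p, r}
Resolvent has 2 literal(s).

2


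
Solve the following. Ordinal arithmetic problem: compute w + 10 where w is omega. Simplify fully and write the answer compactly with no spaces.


Compute w + 10.
Ordinal + is associative but NOT commutative; for finite n>0, n + w = w but w + n stays w+n.
w + 10 is already in normal form (a successor ordinal beyond w).
Result = w+10

w+10


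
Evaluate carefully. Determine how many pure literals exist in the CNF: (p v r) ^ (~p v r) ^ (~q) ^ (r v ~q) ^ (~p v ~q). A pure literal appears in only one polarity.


Check each variable for pure literal status:
p: mixed (not pure)
q: pure negative
r: pure positive
Pure literal count = 2

2


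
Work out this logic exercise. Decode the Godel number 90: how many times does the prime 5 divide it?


Factorize 90 by dividing by 5 repeatedly.
Division steps: 5 divides 90 exactly 1 time(s).
Exponent of 5 = 1

1


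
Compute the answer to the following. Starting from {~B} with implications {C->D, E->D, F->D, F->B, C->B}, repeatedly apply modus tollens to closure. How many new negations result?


Initial negated facts: {~B}
Apply modus tollens to closure:
  ~B and F->B  =>  ~F
  ~B and C->B  =>  ~C
Final negated: {~B, ~C, ~F}
New negations: {~C, ~F}
Count = 2

2


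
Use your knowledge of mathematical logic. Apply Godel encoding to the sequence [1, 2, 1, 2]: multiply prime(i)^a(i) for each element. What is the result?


Encode each element as an exponent of the corresponding prime:
  2^1 = 2
  3^2 = 9
  5^1 = 5
  7^2 = 49
Product = 2 * 9 * 5 * 49 = 4410

4410


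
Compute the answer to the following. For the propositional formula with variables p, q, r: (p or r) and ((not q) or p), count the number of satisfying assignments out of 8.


Evaluate all 8 assignments for p, q, r:
p=0, q=0, r=0: 0
p=0, q=0, r=1: 1
p=0, q=1, r=0: 0
p=0, q=1, r=1: 0
p=1, q=0, r=0: 1
p=1, q=0, r=1: 1
p=1, q=1, r=0: 1
p=1, q=1, r=1: 1
Satisfying count = 5

5


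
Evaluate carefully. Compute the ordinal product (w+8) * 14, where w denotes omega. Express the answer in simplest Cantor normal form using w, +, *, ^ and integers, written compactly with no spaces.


Compute (w+8) * 14.
Ordinal * is associative and left-distributive over +, but NOT commutative; for finite n>1, n*w = w but w*n stays w*n.
(w+8) * 14 = (w+8) repeated 14 times. Each intermediate +8 is absorbed by the following w; only the last survives: w*14+8.
Result = w*14+8

w*14+8


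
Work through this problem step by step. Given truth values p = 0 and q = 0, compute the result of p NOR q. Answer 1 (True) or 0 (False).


p = 0, q = 0
Operation: p NOR q
Evaluate: 0 NOR 0 = 1

1


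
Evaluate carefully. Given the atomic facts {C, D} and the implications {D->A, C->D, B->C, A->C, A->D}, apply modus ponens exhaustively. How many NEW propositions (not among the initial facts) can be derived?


Initial facts: {C, D}
Apply modus ponens to closure:
  D and D->A  =>  A
Final known: {A, C, D}
New propositions: {A}
Count = 1

1


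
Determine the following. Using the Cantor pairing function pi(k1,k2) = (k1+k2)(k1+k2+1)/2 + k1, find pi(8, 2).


k1 + k2 = 10
(k1+k2)(k1+k2+1)/2 = 10 * 11 / 2 = 55
pi = 55 + 8 = 63

63


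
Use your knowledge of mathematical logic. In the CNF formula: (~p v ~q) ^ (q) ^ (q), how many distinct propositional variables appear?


Identify each variable that appears in the formula.
Variables found: p, q
Count = 2

2


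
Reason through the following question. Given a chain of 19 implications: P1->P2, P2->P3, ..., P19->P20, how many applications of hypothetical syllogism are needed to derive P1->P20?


With 19 implications in a chain connecting 20 propositions:
P1->P2, P2->P3, ..., P19->P20
Steps needed = (number of implications) - 1 = 19 - 1 = 18

18


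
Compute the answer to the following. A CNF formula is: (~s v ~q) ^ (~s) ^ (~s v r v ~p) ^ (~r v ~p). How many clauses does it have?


A CNF formula is a conjunction of clauses.
Clauses are separated by ^.
Counting the conjuncts: 4 clauses.

4


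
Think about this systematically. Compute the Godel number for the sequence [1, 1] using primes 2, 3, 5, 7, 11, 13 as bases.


Encode each element as an exponent of the corresponding prime:
  2^1 = 2
  3^1 = 3
Product = 2 * 3 = 6

6


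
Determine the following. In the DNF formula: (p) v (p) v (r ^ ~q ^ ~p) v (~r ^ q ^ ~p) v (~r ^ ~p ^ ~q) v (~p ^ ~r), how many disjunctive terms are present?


A DNF formula is a disjunction of terms (conjunctions).
Terms are separated by v.
Counting the disjuncts: 6 terms.

6


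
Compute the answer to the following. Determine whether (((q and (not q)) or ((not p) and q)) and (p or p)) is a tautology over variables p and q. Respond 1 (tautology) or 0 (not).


Check all 4 assignments:
p=0, q=0: 0
p=0, q=1: 0
p=1, q=0: 0
p=1, q=1: 0
Satisfying count = 0/4.
Tautology iff count = 4: no.

0


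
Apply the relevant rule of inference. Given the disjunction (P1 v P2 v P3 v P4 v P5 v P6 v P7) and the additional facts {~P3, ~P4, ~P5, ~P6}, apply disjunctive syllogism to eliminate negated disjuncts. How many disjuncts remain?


Original disjuncts (7): P1, P2, P3, P4, P5, P6, P7
Negated (eliminate): ~P3, ~P4, ~P5, ~P6
Remaining disjuncts: P1, P2, P7
Count = 7 - 4 = 3

3


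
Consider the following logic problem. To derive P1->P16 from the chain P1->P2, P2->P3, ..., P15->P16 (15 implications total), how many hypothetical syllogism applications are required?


With 15 implications in a chain connecting 16 propositions:
P1->P2, P2->P3, ..., P15->P16
Steps needed = (number of implications) - 1 = 15 - 1 = 14

14


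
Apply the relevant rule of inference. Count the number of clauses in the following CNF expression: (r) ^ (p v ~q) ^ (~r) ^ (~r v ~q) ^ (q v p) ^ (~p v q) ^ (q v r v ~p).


A CNF formula is a conjunction of clauses.
Clauses are separated by ^.
Counting the conjuncts: 7 clauses.

7


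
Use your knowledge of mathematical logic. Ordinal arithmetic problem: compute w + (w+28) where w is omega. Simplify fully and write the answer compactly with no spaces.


Compute w + (w+28).
Ordinal + is associative but NOT commutative; for finite n>0, n + w = w but w + n stays w+n.
w + (w+28) = (w+w) + 28 = w*2+28.
Result = w*2+28

w*2+28


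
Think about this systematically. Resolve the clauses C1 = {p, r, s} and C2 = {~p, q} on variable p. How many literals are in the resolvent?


Remove p from C1 and ~p from C2.
C1 remainder: {r, s}
C2 remainder: {q}
Union (resolvent): {q, r, s}
Resolvent has 3 literal(s).

3


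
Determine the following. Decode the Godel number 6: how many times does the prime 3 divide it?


Factorize 6 by dividing by 3 repeatedly.
Division steps: 3 divides 6 exactly 1 time(s).
Exponent of 3 = 1

1


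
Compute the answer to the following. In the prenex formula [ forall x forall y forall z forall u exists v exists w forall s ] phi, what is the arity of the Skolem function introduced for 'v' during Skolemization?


Quantifier prefix: forall x forall y forall z forall u exists v exists w forall s
'v' is existentially quantified at position 5.
Universal variables preceding it: x, y, z, u
Skolem function arity = 4

4


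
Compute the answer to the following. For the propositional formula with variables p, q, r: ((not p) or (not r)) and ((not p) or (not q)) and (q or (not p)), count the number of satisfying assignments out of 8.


Evaluate all 8 assignments for p, q, r:
p=0, q=0, r=0: 1
p=0, q=0, r=1: 1
p=0, q=1, r=0: 1
p=0, q=1, r=1: 1
p=1, q=0, r=0: 0
p=1, q=0, r=1: 0
p=1, q=1, r=0: 0
p=1, q=1, r=1: 0
Satisfying count = 4

4


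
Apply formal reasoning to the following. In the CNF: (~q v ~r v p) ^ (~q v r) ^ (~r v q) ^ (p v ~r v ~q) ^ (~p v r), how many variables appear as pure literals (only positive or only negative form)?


Check each variable for pure literal status:
p: mixed (not pure)
q: mixed (not pure)
r: mixed (not pure)
Pure literal count = 0

0


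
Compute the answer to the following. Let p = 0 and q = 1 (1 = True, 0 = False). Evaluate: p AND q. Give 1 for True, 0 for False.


p = 0, q = 1
Operation: p AND q
Evaluate: 0 AND 1 = 0

0


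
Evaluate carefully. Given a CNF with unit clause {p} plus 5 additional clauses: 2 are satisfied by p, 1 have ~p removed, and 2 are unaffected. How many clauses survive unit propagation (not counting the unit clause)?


Satisfied (removed): 2
Shortened (remain): 1
Unchanged (remain): 2
Remaining = 1 + 2 = 3

3


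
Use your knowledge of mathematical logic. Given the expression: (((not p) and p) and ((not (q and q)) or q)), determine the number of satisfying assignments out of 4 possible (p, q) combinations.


Check all 4 assignments:
p=0, q=0: 0
p=0, q=1: 0
p=1, q=0: 0
p=1, q=1: 0
Count of True = 0

0


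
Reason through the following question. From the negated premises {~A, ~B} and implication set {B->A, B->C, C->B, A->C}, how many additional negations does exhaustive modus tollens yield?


Initial negated facts: {~A, ~B}
Apply modus tollens to closure:
  ~B and C->B  =>  ~C
Final negated: {~A, ~B, ~C}
New negations: {~C}
Count = 1

1


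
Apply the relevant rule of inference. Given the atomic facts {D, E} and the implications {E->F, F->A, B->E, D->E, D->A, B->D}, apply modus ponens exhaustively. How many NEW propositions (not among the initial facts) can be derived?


Initial facts: {D, E}
Apply modus ponens to closure:
  E and E->F  =>  F
  F and F->A  =>  A
Final known: {A, D, E, F}
New propositions: {A, F}
Count = 2

2


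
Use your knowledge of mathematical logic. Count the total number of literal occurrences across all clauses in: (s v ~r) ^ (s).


Counting literals in each clause:
Clause 1: 2 literal(s)
Clause 2: 1 literal(s)
Total = 3

3


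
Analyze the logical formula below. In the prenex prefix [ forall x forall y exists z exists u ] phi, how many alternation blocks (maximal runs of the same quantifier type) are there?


Quantifier-type sequence: A A E E  (A=forall, E=exists)
Group into maximal same-type runs:
  Ax2 | Ex2
Number of blocks = 2

2


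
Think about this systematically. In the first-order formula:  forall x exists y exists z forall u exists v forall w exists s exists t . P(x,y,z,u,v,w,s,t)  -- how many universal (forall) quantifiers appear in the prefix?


Quantifier prefix: forall x exists y exists z forall u exists v forall w exists s exists t
Mark each quantifier type:
  U E E U E U E E
Universal count = 3, Existential count = 5
Asked for universal (forall) quantifiers: 3

3


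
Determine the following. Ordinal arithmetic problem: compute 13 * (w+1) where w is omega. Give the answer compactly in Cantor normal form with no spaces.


Compute 13 * (w+1).
Ordinal * is associative and left-distributive over +, but NOT commutative; for finite n>1, n*w = w but w*n stays w*n.
By left-distributivity: 13 * (w+1) = 13*w + 13*1 = w + 13 = w+13.
Result = w+13

w+13


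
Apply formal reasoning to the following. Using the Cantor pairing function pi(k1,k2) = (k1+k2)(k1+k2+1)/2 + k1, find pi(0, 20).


k1 + k2 = 20
(k1+k2)(k1+k2+1)/2 = 20 * 21 / 2 = 210
pi = 210 + 0 = 210

210


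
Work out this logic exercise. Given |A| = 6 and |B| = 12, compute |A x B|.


The Cartesian product A x B contains all ordered pairs (a, b).
|A x B| = |A| * |B| = 6 * 12 = 72

72


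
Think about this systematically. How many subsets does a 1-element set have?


The power set of a set with n elements has 2^n elements.
|P(S)| = 2^1 = 2

2


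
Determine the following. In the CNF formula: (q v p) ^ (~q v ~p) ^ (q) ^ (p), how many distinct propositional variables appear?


Identify each variable that appears in the formula.
Variables found: p, q
Count = 2

2


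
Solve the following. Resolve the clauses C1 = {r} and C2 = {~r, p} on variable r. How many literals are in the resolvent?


Remove r from C1 and ~r from C2.
C1 remainder: {}
C2 remainder: {p}
Union (resolvent): {p}
Resolvent has 1 literal(s).

1


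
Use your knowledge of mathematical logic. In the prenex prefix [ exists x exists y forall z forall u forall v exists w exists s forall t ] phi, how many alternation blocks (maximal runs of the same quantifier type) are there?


Quantifier-type sequence: E E A A A E E A  (A=forall, E=exists)
Group into maximal same-type runs:
  Ex2 | Ax3 | Ex2 | Ax1
Number of blocks = 4

4


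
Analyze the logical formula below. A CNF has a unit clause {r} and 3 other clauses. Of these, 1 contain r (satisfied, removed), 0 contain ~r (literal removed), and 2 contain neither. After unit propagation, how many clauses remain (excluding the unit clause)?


Satisfied (removed): 1
Shortened (remain): 0
Unchanged (remain): 2
Remaining = 0 + 2 = 2

2


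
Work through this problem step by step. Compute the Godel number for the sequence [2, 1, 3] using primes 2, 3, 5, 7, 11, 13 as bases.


Encode each element as an exponent of the corresponding prime:
  2^2 = 4
  3^1 = 3
  5^3 = 125
Product = 4 * 3 * 125 = 1500

1500


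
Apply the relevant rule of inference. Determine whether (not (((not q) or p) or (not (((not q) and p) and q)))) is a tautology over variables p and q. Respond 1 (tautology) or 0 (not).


Check all 4 assignments:
p=0, q=0: 0
p=0, q=1: 0
p=1, q=0: 0
p=1, q=1: 0
Satisfying count = 0/4.
Tautology iff count = 4: no.

0


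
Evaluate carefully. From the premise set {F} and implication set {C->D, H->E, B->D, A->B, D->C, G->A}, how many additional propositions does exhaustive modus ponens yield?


Initial facts: {F}
Apply modus ponens to closure:
  (no implication fires)
Final known: {F}
New propositions: {(none)}
Count = 0

0


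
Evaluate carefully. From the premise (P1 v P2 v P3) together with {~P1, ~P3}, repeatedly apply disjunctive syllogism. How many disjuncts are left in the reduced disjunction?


Original disjuncts (3): P1, P2, P3
Negated (eliminate): ~P1, ~P3
Remaining disjuncts: P2
Count = 3 - 2 = 1

1


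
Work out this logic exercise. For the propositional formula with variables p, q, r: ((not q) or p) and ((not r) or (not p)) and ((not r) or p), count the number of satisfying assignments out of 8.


Evaluate all 8 assignments for p, q, r:
p=0, q=0, r=0: 1
p=0, q=0, r=1: 0
p=0, q=1, r=0: 0
p=0, q=1, r=1: 0
p=1, q=0, r=0: 1
p=1, q=0, r=1: 0
p=1, q=1, r=0: 1
p=1, q=1, r=1: 0
Satisfying count = 3

3


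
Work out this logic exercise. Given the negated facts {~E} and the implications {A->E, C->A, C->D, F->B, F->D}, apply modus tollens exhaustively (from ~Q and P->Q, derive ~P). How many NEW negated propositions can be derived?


Initial negated facts: {~E}
Apply modus tollens to closure:
  ~E and A->E  =>  ~A
  ~A and C->A  =>  ~C
Final negated: {~A, ~C, ~E}
New negations: {~A, ~C}
Count = 2

2


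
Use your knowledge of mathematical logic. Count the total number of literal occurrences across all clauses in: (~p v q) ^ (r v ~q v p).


Counting literals in each clause:
Clause 1: 2 literal(s)
Clause 2: 3 literal(s)
Total = 5

5


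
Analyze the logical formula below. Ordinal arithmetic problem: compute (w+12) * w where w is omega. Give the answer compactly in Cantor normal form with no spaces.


Compute (w+12) * w.
Ordinal * is associative and left-distributive over +, but NOT commutative; for finite n>1, n*w = w but w*n stays w*n.
(w+12) * w = sup{(w+12)*k : k<w} = sup{w*k+12} = w^2 (the +12 tail is absorbed in the limit).
Result = w^2

w^2


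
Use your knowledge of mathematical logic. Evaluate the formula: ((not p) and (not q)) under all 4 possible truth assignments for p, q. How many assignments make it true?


Check all 4 assignments:
p=0, q=0: 1
p=0, q=1: 0
p=1, q=0: 0
p=1, q=1: 0
Count of True = 1

1


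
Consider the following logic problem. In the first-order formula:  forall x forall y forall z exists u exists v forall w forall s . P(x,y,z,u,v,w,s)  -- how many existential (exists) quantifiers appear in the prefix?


Quantifier prefix: forall x forall y forall z exists u exists v forall w forall s
Mark each quantifier type:
  U U U E E U U
Universal count = 5, Existential count = 2
Asked for existential (exists) quantifiers: 2

2


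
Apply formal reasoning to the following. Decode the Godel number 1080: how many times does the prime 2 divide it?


Factorize 1080 by dividing by 2 repeatedly.
Division steps: 2 divides 1080 exactly 3 time(s).
Exponent of 2 = 3

3


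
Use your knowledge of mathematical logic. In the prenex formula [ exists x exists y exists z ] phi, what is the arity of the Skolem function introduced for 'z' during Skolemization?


Quantifier prefix: exists x exists y exists z
'z' is existentially quantified at position 3.
No universal quantifiers precede it.
Skolem function arity = 0 (a Skolem constant)

0


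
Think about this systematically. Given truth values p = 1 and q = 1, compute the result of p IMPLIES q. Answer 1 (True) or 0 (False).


p = 1, q = 1
Operation: p IMPLIES q
Evaluate: 1 IMPLIES 1 = 1

1


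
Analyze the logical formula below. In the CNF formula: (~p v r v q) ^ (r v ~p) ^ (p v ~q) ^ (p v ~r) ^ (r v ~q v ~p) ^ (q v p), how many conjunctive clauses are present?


A CNF formula is a conjunction of clauses.
Clauses are separated by ^.
Counting the conjuncts: 6 clauses.

6


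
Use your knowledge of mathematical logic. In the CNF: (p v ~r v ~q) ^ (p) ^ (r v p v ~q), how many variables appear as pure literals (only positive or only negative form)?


Check each variable for pure literal status:
p: pure positive
q: pure negative
r: mixed (not pure)
Pure literal count = 2

2


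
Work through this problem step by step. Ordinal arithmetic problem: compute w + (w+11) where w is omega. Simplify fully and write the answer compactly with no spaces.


Compute w + (w+11).
Ordinal + is associative but NOT commutative; for finite n>0, n + w = w but w + n stays w+n.
w + (w+11) = (w+w) + 11 = w*2+11.
Result = w*2+11

w*2+11


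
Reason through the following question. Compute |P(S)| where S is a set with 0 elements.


The power set of a set with n elements has 2^n elements.
|P(S)| = 2^0 = 1

1


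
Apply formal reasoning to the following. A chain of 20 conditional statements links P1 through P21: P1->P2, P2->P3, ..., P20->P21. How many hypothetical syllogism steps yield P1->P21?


With 20 implications in a chain connecting 21 propositions:
P1->P2, P2->P3, ..., P20->P21
Steps needed = (number of implications) - 1 = 20 - 1 = 19

19


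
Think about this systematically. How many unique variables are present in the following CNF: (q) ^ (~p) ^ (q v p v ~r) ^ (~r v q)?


Identify each variable that appears in the formula.
Variables found: p, q, r
Count = 3

3


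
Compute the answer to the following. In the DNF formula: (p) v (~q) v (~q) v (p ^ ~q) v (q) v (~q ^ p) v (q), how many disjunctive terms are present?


A DNF formula is a disjunction of terms (conjunctions).
Terms are separated by v.
Counting the disjuncts: 7 terms.

7


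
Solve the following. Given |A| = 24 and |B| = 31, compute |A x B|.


The Cartesian product A x B contains all ordered pairs (a, b).
|A x B| = |A| * |B| = 24 * 31 = 744

744


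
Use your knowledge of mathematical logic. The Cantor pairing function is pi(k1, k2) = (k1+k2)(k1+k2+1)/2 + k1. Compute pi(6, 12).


k1 + k2 = 18
(k1+k2)(k1+k2+1)/2 = 18 * 19 / 2 = 171
pi = 171 + 6 = 177

177


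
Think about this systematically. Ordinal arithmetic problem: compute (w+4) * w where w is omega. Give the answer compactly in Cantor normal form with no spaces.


Compute (w+4) * w.
Ordinal * is associative and left-distributive over +, but NOT commutative; for finite n>1, n*w = w but w*n stays w*n.
(w+4) * w = sup{(w+4)*k : k<w} = sup{w*k+4} = w^2 (the +4 tail is absorbed in the limit).
Result = w^2

w^2


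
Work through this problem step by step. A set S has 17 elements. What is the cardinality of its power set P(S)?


The power set of a set with n elements has 2^n elements.
|P(S)| = 2^17 = 131072

131072


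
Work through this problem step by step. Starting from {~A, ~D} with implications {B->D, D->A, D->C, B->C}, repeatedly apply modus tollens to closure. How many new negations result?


Initial negated facts: {~A, ~D}
Apply modus tollens to closure:
  ~D and B->D  =>  ~B
Final negated: {~A, ~B, ~D}
New negations: {~B}
Count = 1

1


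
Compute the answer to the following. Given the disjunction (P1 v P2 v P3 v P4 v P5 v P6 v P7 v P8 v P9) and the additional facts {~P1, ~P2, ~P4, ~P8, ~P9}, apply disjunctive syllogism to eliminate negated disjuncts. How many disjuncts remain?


Original disjuncts (9): P1, P2, P3, P4, P5, P6, P7, P8, P9
Negated (eliminate): ~P1, ~P2, ~P4, ~P8, ~P9
Remaining disjuncts: P3, P5, P6, P7
Count = 9 - 5 = 4

4


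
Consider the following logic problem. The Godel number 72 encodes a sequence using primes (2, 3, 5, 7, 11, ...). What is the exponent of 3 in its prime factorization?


Factorize 72 by dividing by 3 repeatedly.
Division steps: 3 divides 72 exactly 2 time(s).
Exponent of 3 = 2

2


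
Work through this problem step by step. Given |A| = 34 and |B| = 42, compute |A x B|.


The Cartesian product A x B contains all ordered pairs (a, b).
|A x B| = |A| * |B| = 34 * 42 = 1428

1428


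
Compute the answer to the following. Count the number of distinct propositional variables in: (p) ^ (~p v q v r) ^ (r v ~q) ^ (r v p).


Identify each variable that appears in the formula.
Variables found: p, q, r
Count = 3

3


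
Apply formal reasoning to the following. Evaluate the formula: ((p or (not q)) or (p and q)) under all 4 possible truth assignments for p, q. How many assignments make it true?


Check all 4 assignments:
p=0, q=0: 1
p=0, q=1: 0
p=1, q=0: 1
p=1, q=1: 1
Count of True = 3

3


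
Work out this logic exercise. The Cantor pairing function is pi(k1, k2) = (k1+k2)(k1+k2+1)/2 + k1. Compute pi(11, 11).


k1 + k2 = 22
(k1+k2)(k1+k2+1)/2 = 22 * 23 / 2 = 253
pi = 253 + 11 = 264

264


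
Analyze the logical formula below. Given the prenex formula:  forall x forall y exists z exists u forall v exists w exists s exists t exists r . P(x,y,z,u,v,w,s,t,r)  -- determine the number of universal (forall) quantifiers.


Quantifier prefix: forall x forall y exists z exists u forall v exists w exists s exists t exists r
Mark each quantifier type:
  U U E E U E E E E
Universal count = 3, Existential count = 6
Asked for universal (forall) quantifiers: 3

3


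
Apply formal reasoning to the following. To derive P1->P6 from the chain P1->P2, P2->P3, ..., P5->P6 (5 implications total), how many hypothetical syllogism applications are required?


With 5 implications in a chain connecting 6 propositions:
P1->P2, P2->P3, ..., P5->P6
Steps needed = (number of implications) - 1 = 5 - 1 = 4

4


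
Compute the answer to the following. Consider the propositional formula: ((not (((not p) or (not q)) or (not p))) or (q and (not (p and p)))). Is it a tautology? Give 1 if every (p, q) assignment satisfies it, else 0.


Check all 4 assignments:
p=0, q=0: 0
p=0, q=1: 1
p=1, q=0: 0
p=1, q=1: 1
Satisfying count = 2/4.
Tautology iff count = 4: no.

0


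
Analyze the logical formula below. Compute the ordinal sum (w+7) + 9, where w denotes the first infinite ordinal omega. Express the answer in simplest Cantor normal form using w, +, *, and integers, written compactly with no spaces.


Compute (w+7) + 9.
Ordinal + is associative but NOT commutative; for finite n>0, n + w = w but w + n stays w+n.
By associativity: (w+7) + 9 = w + (7+9) = w+16.
Result = w+16

w+16


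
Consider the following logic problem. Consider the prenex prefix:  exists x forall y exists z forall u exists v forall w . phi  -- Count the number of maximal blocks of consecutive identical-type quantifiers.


Quantifier-type sequence: E A E A E A  (A=forall, E=exists)
Group into maximal same-type runs:
  Ex1 | Ax1 | Ex1 | Ax1 | Ex1 | Ax1
Number of blocks = 6

6


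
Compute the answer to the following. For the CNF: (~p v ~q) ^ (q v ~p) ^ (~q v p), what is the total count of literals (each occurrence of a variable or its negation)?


Counting literals in each clause:
Clause 1: 2 literal(s)
Clause 2: 2 literal(s)
Clause 3: 2 literal(s)
Total = 6

6


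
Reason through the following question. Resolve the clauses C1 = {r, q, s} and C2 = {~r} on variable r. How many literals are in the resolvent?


Remove r from C1 and ~r from C2.
C1 remainder: {q, s}
C2 remainder: {}
Union (resolvent): {q, s}
Resolvent has 2 literal(s).

2


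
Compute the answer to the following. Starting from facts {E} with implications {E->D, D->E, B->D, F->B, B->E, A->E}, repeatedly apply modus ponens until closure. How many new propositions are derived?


Initial facts: {E}
Apply modus ponens to closure:
  E and E->D  =>  D
Final known: {D, E}
New propositions: {D}
Count = 1

1


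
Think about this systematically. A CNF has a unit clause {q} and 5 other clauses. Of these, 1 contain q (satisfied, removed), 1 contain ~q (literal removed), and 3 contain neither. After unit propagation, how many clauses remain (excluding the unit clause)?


Satisfied (removed): 1
Shortened (remain): 1
Unchanged (remain): 3
Remaining = 1 + 3 = 4

4


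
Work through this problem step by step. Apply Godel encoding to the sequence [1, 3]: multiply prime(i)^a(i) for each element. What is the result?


Encode each element as an exponent of the corresponding prime:
  2^1 = 2
  3^3 = 27
Product = 2 * 27 = 54

54


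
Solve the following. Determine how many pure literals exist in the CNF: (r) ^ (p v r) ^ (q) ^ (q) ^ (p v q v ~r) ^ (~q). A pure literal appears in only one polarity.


Check each variable for pure literal status:
p: pure positive
q: mixed (not pure)
r: mixed (not pure)
Pure literal count = 1

1


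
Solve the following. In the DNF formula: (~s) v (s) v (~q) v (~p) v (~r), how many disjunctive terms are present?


A DNF formula is a disjunction of terms (conjunctions).
Terms are separated by v.
Counting the disjuncts: 5 terms.

5


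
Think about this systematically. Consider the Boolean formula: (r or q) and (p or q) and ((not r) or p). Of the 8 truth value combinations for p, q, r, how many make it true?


Evaluate all 8 assignments for p, q, r:
p=0, q=0, r=0: 0
p=0, q=0, r=1: 0
p=0, q=1, r=0: 1
p=0, q=1, r=1: 0
p=1, q=0, r=0: 0
p=1, q=0, r=1: 1
p=1, q=1, r=0: 1
p=1, q=1, r=1: 1
Satisfying count = 4

4


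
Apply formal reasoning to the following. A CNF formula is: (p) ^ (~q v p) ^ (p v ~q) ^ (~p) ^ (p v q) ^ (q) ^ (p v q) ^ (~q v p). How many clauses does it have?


A CNF formula is a conjunction of clauses.
Clauses are separated by ^.
Counting the conjuncts: 8 clauses.

8


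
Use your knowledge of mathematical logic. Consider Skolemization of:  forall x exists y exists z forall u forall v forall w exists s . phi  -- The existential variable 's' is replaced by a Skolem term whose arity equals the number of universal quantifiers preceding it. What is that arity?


Quantifier prefix: forall x exists y exists z forall u forall v forall w exists s
's' is existentially quantified at position 7.
Universal variables preceding it: x, u, v, w
Skolem function arity = 4

4


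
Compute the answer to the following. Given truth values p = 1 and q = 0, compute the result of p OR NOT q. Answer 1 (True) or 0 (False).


p = 1, q = 0
Operation: p OR NOT q
Evaluate: 1 OR NOT 0 = 1

1


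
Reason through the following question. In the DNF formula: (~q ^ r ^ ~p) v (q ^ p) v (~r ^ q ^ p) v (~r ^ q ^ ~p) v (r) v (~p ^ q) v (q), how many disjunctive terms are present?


A DNF formula is a disjunction of terms (conjunctions).
Terms are separated by v.
Counting the disjuncts: 7 terms.

7


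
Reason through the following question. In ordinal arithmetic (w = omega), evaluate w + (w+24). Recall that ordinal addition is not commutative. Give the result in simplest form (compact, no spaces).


Compute w + (w+24).
Ordinal + is associative but NOT commutative; for finite n>0, n + w = w but w + n stays w+n.
w + (w+24) = (w+w) + 24 = w*2+24.
Result = w*2+24

w*2+24


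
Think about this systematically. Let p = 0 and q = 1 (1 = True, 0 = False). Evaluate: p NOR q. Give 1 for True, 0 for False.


p = 0, q = 1
Operation: p NOR q
Evaluate: 0 NOR 1 = 0

0


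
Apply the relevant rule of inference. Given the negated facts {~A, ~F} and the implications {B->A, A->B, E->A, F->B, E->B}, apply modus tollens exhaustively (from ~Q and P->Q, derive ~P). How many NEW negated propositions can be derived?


Initial negated facts: {~A, ~F}
Apply modus tollens to closure:
  ~A and B->A  =>  ~B
  ~A and E->A  =>  ~E
Final negated: {~A, ~B, ~E, ~F}
New negations: {~B, ~E}
Count = 2

2


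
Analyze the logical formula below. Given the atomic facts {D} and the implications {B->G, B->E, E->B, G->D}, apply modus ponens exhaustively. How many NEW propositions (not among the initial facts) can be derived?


Initial facts: {D}
Apply modus ponens to closure:
  (no implication fires)
Final known: {D}
New propositions: {(none)}
Count = 0

0


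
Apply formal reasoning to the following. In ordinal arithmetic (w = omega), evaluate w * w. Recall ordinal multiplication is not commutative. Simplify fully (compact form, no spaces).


Compute w * w.
Ordinal * is associative and left-distributive over +, but NOT commutative; for finite n>1, n*w = w but w*n stays w*n.
w * w = w^2 by definition.
Result = w^2

w^2


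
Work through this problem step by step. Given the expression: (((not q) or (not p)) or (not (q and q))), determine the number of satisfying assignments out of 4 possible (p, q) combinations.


Check all 4 assignments:
p=0, q=0: 1
p=0, q=1: 1
p=1, q=0: 1
p=1, q=1: 0
Count of True = 3

3


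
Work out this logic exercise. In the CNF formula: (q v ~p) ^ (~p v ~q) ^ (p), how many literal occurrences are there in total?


Counting literals in each clause:
Clause 1: 2 literal(s)
Clause 2: 2 literal(s)
Clause 3: 1 literal(s)
Total = 5

5


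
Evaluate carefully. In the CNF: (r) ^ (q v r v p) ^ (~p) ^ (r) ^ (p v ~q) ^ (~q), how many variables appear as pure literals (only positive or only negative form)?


Check each variable for pure literal status:
p: mixed (not pure)
q: mixed (not pure)
r: pure positive
Pure literal count = 1

1


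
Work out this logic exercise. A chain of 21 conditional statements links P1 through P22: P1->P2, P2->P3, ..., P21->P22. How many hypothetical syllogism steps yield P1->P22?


With 21 implications in a chain connecting 22 propositions:
P1->P2, P2->P3, ..., P21->P22
Steps needed = (number of implications) - 1 = 21 - 1 = 20

20


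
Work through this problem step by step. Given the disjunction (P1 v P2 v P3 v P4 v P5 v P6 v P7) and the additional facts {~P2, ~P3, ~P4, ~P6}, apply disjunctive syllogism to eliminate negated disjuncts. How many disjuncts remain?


Original disjuncts (7): P1, P2, P3, P4, P5, P6, P7
Negated (eliminate): ~P2, ~P3, ~P4, ~P6
Remaining disjuncts: P1, P5, P7
Count = 7 - 4 = 3

3


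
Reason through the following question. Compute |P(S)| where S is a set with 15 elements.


The power set of a set with n elements has 2^n elements.
|P(S)| = 2^15 = 32768

32768


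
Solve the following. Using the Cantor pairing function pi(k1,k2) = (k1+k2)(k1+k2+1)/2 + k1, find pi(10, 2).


k1 + k2 = 12
(k1+k2)(k1+k2+1)/2 = 12 * 13 / 2 = 78
pi = 78 + 10 = 88

88


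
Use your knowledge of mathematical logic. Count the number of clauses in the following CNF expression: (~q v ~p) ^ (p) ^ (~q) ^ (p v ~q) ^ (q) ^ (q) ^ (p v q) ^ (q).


A CNF formula is a conjunction of clauses.
Clauses are separated by ^.
Counting the conjuncts: 8 clauses.

8


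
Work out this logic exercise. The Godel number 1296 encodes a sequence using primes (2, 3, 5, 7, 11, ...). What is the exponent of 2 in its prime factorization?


Factorize 1296 by dividing by 2 repeatedly.
Division steps: 2 divides 1296 exactly 4 time(s).
Exponent of 2 = 4

4


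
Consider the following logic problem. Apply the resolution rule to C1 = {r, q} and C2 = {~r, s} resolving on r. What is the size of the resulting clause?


Remove r from C1 and ~r from C2.
C1 remainder: {q}
C2 remainder: {s}
Union (resolvent): {q, s}
Resolvent has 2 literal(s).

2


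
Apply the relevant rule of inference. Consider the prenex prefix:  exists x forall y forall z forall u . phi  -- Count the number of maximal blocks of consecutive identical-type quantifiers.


Quantifier-type sequence: E A A A  (A=forall, E=exists)
Group into maximal same-type runs:
  Ex1 | Ax3
Number of blocks = 2

2


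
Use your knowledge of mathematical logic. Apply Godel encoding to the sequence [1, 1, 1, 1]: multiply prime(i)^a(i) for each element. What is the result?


Encode each element as an exponent of the corresponding prime:
  2^1 = 2
  3^1 = 3
  5^1 = 5
  7^1 = 7
Product = 2 * 3 * 5 * 7 = 210

210


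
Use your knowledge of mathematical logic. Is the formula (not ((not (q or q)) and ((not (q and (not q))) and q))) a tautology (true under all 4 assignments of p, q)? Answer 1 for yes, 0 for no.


Check all 4 assignments:
p=0, q=0: 1
p=0, q=1: 1
p=1, q=0: 1
p=1, q=1: 1
Satisfying count = 4/4.
Tautology iff count = 4: yes.

1
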